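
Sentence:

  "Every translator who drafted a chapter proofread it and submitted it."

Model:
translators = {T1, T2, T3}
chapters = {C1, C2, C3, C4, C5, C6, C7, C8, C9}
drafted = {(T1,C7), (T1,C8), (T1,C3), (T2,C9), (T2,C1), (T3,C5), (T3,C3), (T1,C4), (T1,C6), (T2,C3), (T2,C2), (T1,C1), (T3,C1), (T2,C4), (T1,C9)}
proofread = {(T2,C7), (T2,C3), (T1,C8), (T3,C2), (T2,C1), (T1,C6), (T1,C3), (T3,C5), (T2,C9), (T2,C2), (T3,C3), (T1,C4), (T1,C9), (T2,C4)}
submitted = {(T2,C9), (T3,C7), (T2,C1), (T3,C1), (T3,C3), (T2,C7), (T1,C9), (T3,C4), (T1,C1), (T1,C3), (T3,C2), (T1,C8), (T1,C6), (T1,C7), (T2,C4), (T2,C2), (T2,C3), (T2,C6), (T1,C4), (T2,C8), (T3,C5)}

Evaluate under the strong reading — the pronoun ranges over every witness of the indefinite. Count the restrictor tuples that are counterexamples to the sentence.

3

"it" takes "a chapter" as antecedent — a donkey pronoun bound across the clause boundary.
Strong reading: for every (t,c) with drafted(t,c), proofread(t,c) ∧ submitted(t,c).
Restrictor pairs: (T1,C1) ✗  (T1,C3) ✓  (T1,C4) ✓  (T1,C6) ✓  (T1,C7) ✗  (T1,C8) ✓  (T1,C9) ✓  (T2,C1) ✓  (T2,C2) ✓  (T2,C3) ✓  (T2,C4) ✓  (T2,C9) ✓  (T3,C1) ✗  (T3,C3) ✓  (T3,C5) ✓
Counterexamples (restrictor pairs failing the scope): 3.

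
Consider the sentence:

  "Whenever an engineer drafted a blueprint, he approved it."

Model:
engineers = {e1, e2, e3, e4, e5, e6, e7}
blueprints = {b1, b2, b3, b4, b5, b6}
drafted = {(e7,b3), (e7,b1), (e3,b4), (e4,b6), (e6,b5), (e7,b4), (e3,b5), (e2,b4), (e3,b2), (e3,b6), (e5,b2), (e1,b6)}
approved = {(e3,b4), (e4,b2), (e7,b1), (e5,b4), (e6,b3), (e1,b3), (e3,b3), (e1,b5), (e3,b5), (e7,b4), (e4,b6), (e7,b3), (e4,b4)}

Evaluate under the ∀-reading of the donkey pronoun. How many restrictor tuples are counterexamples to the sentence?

6

"it" takes "a blueprint" as antecedent — a donkey pronoun bound across the clause boundary.
Strong reading: for every (e,b) with drafted(e,b), approved(e,b).
Restrictor pairs: (e1,b6) ✗  (e2,b4) ✗  (e3,b2) ✗  (e3,b4) ✓  (e3,b5) ✓  (e3,b6) ✗  (e4,b6) ✓  (e5,b2) ✗  (e6,b5) ✗  (e7,b1) ✓  (e7,b3) ✓  (e7,b4) ✓
Counterexamples (restrictor pairs failing the scope): 6.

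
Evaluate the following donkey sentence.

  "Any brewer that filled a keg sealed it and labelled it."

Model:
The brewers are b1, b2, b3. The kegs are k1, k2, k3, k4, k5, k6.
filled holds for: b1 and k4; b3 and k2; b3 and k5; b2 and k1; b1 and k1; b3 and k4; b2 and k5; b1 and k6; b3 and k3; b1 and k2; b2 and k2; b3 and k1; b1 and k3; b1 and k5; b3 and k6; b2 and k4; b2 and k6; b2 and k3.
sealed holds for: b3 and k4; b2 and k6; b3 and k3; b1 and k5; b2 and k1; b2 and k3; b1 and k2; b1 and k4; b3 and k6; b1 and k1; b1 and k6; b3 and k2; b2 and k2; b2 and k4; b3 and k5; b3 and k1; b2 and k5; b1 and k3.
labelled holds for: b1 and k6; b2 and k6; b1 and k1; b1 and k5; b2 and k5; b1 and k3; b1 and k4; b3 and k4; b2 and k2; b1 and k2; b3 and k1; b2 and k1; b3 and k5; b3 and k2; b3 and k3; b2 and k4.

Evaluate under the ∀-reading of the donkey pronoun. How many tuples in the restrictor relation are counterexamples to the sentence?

"it" takes "a keg" as antecedent — a donkey pronoun bound across the clause boundary.
Strong reading: for every (b,k) with filled(b,k), sealed(b,k) ∧ labelled(b,k).
Restrictor pairs: (b1,k1) ✓  (b1,k2) ✓  (b1,k3) ✓  (b1,k4) ✓  (b1,k5) ✓  (b1,k6) ✓  (b2,k1) ✓  (b2,k2) ✓  (b2,k3) ✗  (b2,k4) ✓  (b2,k5) ✓  (b2,k6) ✓  (b3,k1) ✓  (b3,k2) ✓  (b3,k3) ✓  (b3,k4) ✓  (b3,k5) ✓  (b3,k6) ✗
Counterexamples (restrictor pairs failing the scope): 2.

2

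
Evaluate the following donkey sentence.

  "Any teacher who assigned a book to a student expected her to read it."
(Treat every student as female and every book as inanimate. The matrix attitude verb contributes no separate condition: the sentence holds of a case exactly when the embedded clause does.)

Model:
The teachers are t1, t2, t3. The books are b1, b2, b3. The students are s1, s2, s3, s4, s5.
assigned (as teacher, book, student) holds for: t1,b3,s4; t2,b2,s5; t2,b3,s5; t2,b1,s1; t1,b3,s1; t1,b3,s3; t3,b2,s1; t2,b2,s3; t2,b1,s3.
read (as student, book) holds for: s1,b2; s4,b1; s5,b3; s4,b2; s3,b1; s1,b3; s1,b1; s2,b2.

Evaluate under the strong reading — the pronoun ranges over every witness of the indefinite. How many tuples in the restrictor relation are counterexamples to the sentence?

"her" takes "a student" as antecedent and "it" takes "a book"; both are donkey pronouns co-varying with the restrictor.
Strong reading: for every (t,b,s) with assigned(t,b,s), read(s,b).
Restrictor triples: (t1,b3,s1)→read(s1,b3) ✓  (t1,b3,s3)→read(s3,b3) ✗  (t1,b3,s4)→read(s4,b3) ✗  (t2,b1,s1)→read(s1,b1) ✓  (t2,b1,s3)→read(s3,b1) ✓  (t2,b2,s3)→read(s3,b2) ✗  (t2,b2,s5)→read(s5,b2) ✗  (t2,b3,s5)→read(s5,b3) ✓  (t3,b2,s1)→read(s1,b2) ✓
Counterexamples (restrictor triples failing the scope): 4.

4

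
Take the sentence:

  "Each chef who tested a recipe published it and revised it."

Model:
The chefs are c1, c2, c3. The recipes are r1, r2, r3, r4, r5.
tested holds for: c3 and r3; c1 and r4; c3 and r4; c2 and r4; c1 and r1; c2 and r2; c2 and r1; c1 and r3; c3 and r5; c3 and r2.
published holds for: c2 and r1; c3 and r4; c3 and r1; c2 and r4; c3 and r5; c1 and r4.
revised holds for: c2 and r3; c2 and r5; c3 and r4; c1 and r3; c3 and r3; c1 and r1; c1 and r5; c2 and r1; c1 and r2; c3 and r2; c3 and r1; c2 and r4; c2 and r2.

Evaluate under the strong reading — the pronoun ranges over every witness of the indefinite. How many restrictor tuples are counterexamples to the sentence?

"it" takes "a recipe" as antecedent — a donkey pronoun bound across the clause boundary.
Strong reading: for every (c,r) with tested(c,r), published(c,r) ∧ revised(c,r).
Restrictor pairs: (c1,r1) ✗  (c1,r3) ✗  (c1,r4) ✗  (c2,r1) ✓  (c2,r2) ✗  (c2,r4) ✓  (c3,r2) ✗  (c3,r3) ✗  (c3,r4) ✓  (c3,r5) ✗
Counterexamples (restrictor pairs failing the scope): 7.

7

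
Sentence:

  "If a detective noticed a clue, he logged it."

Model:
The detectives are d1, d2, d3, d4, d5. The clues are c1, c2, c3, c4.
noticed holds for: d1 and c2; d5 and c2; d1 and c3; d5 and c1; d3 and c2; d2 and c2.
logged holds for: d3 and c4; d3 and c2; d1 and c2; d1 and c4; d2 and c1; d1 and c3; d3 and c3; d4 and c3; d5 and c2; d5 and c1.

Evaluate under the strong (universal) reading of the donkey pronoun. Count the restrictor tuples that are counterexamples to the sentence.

1

"it" takes "a clue" as antecedent — a donkey pronoun bound across the clause boundary.
Strong reading: for every (d,c) with noticed(d,c), logged(d,c).
Restrictor pairs: (d1,c2) ✓  (d1,c3) ✓  (d2,c2) ✗  (d3,c2) ✓  (d5,c1) ✓  (d5,c2) ✓
Counterexamples (restrictor pairs failing the scope): 1.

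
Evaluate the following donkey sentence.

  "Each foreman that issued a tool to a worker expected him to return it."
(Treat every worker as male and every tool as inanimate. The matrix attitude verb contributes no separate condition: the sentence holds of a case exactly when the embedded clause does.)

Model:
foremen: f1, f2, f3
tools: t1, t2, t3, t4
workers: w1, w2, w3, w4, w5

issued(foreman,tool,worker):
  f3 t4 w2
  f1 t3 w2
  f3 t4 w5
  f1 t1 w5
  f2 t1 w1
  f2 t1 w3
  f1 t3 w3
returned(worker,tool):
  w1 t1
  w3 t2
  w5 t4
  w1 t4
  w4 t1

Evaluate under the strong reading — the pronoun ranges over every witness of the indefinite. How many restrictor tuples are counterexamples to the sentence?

5

"him" takes "a worker" as antecedent and "it" takes "a tool"; both are donkey pronouns co-varying with the restrictor.
Strong reading: for every (f,t,w) with issued(f,t,w), returned(w,t).
Restrictor triples: (f1,t1,w5)→returned(w5,t1) ✗  (f1,t3,w2)→returned(w2,t3) ✗  (f1,t3,w3)→returned(w3,t3) ✗  (f2,t1,w1)→returned(w1,t1) ✓  (f2,t1,w3)→returned(w3,t1) ✗  (f3,t4,w2)→returned(w2,t4) ✗  (f3,t4,w5)→returned(w5,t4) ✓
Counterexamples (restrictor triples failing the scope): 5.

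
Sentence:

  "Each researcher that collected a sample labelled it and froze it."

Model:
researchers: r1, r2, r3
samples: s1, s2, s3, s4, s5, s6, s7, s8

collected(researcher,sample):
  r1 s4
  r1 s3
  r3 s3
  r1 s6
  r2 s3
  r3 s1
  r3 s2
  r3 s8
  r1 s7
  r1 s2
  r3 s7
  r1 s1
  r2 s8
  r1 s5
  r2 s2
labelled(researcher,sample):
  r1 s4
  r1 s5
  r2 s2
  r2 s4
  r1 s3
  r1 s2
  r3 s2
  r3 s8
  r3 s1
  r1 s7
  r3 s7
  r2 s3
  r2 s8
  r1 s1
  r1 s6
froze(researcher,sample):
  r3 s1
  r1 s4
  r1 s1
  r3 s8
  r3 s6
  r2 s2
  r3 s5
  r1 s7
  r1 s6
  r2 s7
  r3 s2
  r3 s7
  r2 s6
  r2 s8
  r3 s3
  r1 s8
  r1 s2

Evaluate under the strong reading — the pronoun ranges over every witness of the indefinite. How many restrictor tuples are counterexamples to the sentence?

"it" takes "a sample" as antecedent — a donkey pronoun bound across the clause boundary.
Strong reading: for every (r,s) with collected(r,s), labelled(r,s) ∧ froze(r,s).
Restrictor pairs: (r1,s1) ✓  (r1,s2) ✓  (r1,s3) ✗  (r1,s4) ✓  (r1,s5) ✗  (r1,s6) ✓  (r1,s7) ✓  (r2,s2) ✓  (r2,s3) ✗  (r2,s8) ✓  (r3,s1) ✓  (r3,s2) ✓  (r3,s3) ✗  (r3,s7) ✓  (r3,s8) ✓
Counterexamples (restrictor pairs failing the scope): 4.

4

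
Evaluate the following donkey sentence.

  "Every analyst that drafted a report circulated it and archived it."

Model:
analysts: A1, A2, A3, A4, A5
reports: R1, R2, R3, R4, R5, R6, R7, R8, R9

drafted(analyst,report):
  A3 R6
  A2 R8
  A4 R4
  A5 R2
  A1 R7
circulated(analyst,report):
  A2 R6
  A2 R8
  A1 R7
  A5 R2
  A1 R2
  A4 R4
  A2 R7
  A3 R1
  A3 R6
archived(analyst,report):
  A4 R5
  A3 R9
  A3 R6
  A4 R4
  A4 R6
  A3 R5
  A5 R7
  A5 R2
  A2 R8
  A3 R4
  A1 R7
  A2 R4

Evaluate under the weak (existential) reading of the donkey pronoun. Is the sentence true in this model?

True

"it" takes "a report" as antecedent — a donkey pronoun bound across the clause boundary.
Weak reading: every analyst a with some drafted-report has at least one drafted-report r such that circulated(a,r) ∧ archived(a,r).
Per analyst: A1:✓  A2:✓  A3:✓  A4:✓  A5:✓
Every analyst in the restrictor has a witness.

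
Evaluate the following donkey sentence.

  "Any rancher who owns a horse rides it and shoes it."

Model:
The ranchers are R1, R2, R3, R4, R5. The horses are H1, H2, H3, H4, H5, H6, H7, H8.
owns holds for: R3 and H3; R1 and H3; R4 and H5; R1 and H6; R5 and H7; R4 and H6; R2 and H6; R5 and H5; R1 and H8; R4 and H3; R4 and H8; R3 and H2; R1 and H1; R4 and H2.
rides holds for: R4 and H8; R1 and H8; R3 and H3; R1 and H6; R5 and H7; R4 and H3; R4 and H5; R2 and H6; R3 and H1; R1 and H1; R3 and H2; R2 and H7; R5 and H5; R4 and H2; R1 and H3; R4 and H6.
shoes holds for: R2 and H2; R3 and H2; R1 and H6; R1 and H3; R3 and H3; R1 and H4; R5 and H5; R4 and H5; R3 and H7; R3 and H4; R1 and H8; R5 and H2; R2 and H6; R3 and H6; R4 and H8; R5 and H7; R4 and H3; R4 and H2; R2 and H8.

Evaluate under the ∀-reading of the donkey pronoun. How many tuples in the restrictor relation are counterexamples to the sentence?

"it" takes "a horse" as antecedent — a donkey pronoun bound across the clause boundary.
Strong reading: for every (r,h) with owns(r,h), rides(r,h) ∧ shoes(r,h).
Restrictor pairs: (R1,H1) ✗  (R1,H3) ✓  (R1,H6) ✓  (R1,H8) ✓  (R2,H6) ✓  (R3,H2) ✓  (R3,H3) ✓  (R4,H2) ✓  (R4,H3) ✓  (R4,H5) ✓  (R4,H6) ✗  (R4,H8) ✓  (R5,H5) ✓  (R5,H7) ✓
Counterexamples (restrictor pairs failing the scope): 2.

2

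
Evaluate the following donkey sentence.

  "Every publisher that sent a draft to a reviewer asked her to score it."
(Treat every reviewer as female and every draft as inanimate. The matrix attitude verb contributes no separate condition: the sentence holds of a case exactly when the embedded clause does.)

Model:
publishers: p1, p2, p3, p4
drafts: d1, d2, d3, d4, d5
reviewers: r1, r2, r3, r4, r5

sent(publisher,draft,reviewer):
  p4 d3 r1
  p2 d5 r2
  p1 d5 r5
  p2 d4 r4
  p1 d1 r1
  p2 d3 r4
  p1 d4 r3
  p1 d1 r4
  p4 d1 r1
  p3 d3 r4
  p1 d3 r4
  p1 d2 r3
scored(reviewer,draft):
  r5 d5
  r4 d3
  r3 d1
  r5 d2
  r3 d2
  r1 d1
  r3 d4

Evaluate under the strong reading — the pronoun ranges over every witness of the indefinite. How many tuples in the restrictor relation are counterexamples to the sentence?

4

"her" takes "a reviewer" as antecedent and "it" takes "a draft"; both are donkey pronouns co-varying with the restrictor.
Strong reading: for every (p,d,r) with sent(p,d,r), scored(r,d).
Restrictor triples: (p1,d1,r1)→scored(r1,d1) ✓  (p1,d1,r4)→scored(r4,d1) ✗  (p1,d2,r3)→scored(r3,d2) ✓  (p1,d3,r4)→scored(r4,d3) ✓  (p1,d4,r3)→scored(r3,d4) ✓  (p1,d5,r5)→scored(r5,d5) ✓  (p2,d3,r4)→scored(r4,d3) ✓  (p2,d4,r4)→scored(r4,d4) ✗  (p2,d5,r2)→scored(r2,d5) ✗  (p3,d3,r4)→scored(r4,d3) ✓  (p4,d1,r1)→scored(r1,d1) ✓  (p4,d3,r1)→scored(r1,d3) ✗
Counterexamples (restrictor triples failing the scope): 4.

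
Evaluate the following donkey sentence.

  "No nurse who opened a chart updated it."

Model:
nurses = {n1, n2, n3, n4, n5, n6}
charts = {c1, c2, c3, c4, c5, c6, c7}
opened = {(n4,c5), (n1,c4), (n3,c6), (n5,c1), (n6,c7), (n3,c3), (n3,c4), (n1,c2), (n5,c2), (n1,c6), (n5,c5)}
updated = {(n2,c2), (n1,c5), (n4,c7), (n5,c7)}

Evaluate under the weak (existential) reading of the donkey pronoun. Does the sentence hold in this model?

True

"it" takes "a chart" as antecedent — a donkey pronoun bound across the clause boundary.
Truth condition: for no (n,c) with opened(n,c) does updated(n,c) hold.
Restrictor pairs — does the scope hold? (n1,c2):fails  (n1,c4):fails  (n1,c6):fails  (n3,c3):fails  (n3,c4):fails  (n3,c6):fails  (n4,c5):fails  (n5,c1):fails  (n5,c2):fails  (n5,c5):fails  (n6,c7):fails
Scope holds for no restrictor pair, so the sentence is true.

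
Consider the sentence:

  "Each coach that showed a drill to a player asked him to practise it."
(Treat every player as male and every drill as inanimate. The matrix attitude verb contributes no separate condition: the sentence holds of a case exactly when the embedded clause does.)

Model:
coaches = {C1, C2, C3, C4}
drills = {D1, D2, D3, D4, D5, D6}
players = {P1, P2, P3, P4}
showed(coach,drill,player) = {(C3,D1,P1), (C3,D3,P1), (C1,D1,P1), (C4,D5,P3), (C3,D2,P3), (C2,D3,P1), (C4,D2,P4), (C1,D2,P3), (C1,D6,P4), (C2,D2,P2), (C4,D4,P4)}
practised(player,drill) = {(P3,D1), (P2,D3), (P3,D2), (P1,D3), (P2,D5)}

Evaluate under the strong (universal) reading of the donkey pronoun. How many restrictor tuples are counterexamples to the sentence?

"him" takes "a player" as antecedent and "it" takes "a drill"; both are donkey pronouns co-varying with the restrictor.
Strong reading: for every (c,d,p) with showed(c,d,p), practised(p,d).
Restrictor triples: (C1,D1,P1)→practised(P1,D1) ✗  (C1,D2,P3)→practised(P3,D2) ✓  (C1,D6,P4)→practised(P4,D6) ✗  (C2,D2,P2)→practised(P2,D2) ✗  (C2,D3,P1)→practised(P1,D3) ✓  (C3,D1,P1)→practised(P1,D1) ✗  (C3,D2,P3)→practised(P3,D2) ✓  (C3,D3,P1)→practised(P1,D3) ✓  (C4,D2,P4)→practised(P4,D2) ✗  (C4,D4,P4)→practised(P4,D4) ✗  (C4,D5,P3)→practised(P3,D5) ✗
Counterexamples (restrictor triples failing the scope): 7.

7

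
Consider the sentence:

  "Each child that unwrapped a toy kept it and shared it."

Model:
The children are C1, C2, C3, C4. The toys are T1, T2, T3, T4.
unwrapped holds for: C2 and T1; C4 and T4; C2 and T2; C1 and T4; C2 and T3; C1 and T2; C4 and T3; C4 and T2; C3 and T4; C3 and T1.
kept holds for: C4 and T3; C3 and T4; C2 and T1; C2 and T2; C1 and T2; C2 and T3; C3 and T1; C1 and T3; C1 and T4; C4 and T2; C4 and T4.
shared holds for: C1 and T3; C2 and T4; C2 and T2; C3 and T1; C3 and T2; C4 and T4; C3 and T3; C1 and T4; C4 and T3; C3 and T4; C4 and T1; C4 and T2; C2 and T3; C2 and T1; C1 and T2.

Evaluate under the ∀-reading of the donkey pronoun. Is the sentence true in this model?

True

"it" takes "a toy" as antecedent — a donkey pronoun bound across the clause boundary.
Strong reading: for every (c,t) with unwrapped(c,t), kept(c,t) ∧ shared(c,t).
Restrictor pairs: (C1,T2) ✓  (C1,T4) ✓  (C2,T1) ✓  (C2,T2) ✓  (C2,T3) ✓  (C3,T1) ✓  (C3,T4) ✓  (C4,T2) ✓  (C4,T3) ✓  (C4,T4) ✓
Every restrictor pair satisfies the scope.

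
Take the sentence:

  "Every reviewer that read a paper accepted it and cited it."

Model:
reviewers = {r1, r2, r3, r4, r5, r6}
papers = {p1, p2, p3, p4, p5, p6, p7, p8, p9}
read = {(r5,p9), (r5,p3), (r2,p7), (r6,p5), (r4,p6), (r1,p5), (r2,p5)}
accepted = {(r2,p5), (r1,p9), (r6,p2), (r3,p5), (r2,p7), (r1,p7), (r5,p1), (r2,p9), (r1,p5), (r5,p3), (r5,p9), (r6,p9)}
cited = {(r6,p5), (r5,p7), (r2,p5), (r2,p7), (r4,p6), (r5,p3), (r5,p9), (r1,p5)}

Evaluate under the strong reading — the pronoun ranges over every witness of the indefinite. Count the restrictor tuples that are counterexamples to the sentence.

2

"it" takes "a paper" as antecedent — a donkey pronoun bound across the clause boundary.
Strong reading: for every (r,p) with read(r,p), accepted(r,p) ∧ cited(r,p).
Restrictor pairs: (r1,p5) ✓  (r2,p5) ✓  (r2,p7) ✓  (r4,p6) ✗  (r5,p3) ✓  (r5,p9) ✓  (r6,p5) ✗
Counterexamples (restrictor pairs failing the scope): 2.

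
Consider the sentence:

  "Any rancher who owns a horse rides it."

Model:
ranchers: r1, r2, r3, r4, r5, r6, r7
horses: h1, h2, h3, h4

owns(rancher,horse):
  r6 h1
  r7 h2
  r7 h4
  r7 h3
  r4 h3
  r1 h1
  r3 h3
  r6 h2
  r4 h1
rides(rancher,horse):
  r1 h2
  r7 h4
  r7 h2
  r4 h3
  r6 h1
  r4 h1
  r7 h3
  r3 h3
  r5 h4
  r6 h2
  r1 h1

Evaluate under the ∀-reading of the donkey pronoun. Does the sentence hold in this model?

True

"it" takes "a horse" as antecedent — a donkey pronoun bound across the clause boundary.
Strong reading: for every (r,h) with owns(r,h), rides(r,h).
Restrictor pairs: (r1,h1) ✓  (r3,h3) ✓  (r4,h1) ✓  (r4,h3) ✓  (r6,h1) ✓  (r6,h2) ✓  (r7,h2) ✓  (r7,h3) ✓  (r7,h4) ✓
Every restrictor pair satisfies the scope.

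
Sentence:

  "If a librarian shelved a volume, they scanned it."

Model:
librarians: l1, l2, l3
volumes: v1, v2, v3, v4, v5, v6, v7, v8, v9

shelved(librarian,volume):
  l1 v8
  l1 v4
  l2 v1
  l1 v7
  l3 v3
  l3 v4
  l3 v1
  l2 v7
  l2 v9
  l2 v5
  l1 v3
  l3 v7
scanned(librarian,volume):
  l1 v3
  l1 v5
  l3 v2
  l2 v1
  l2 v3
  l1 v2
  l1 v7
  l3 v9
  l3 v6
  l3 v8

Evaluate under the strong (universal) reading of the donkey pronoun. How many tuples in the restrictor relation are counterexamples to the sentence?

"it" takes "a volume" as antecedent — a donkey pronoun bound across the clause boundary.
Strong reading: for every (l,v) with shelved(l,v), scanned(l,v).
Restrictor pairs: (l1,v3) ✓  (l1,v4) ✗  (l1,v7) ✓  (l1,v8) ✗  (l2,v1) ✓  (l2,v5) ✗  (l2,v7) ✗  (l2,v9) ✗  (l3,v1) ✗  (l3,v3) ✗  (l3,v4) ✗  (l3,v7) ✗
Counterexamples (restrictor pairs failing the scope): 9.

9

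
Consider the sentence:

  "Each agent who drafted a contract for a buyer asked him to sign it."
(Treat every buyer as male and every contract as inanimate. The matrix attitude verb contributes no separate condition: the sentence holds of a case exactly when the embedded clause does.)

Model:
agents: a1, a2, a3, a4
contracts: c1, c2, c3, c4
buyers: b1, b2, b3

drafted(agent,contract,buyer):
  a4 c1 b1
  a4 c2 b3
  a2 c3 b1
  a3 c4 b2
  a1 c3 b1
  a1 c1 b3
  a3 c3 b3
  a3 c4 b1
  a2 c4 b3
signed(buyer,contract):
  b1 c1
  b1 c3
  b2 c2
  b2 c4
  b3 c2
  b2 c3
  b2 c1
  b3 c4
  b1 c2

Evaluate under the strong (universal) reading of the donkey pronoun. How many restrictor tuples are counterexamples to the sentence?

3

"him" takes "a buyer" as antecedent and "it" takes "a contract"; both are donkey pronouns co-varying with the restrictor.
Strong reading: for every (a,c,b) with drafted(a,c,b), signed(b,c).
Restrictor triples: (a1,c1,b3)→signed(b3,c1) ✗  (a1,c3,b1)→signed(b1,c3) ✓  (a2,c3,b1)→signed(b1,c3) ✓  (a2,c4,b3)→signed(b3,c4) ✓  (a3,c3,b3)→signed(b3,c3) ✗  (a3,c4,b1)→signed(b1,c4) ✗  (a3,c4,b2)→signed(b2,c4) ✓  (a4,c1,b1)→signed(b1,c1) ✓  (a4,c2,b3)→signed(b3,c2) ✓
Counterexamples (restrictor triples failing the scope): 3.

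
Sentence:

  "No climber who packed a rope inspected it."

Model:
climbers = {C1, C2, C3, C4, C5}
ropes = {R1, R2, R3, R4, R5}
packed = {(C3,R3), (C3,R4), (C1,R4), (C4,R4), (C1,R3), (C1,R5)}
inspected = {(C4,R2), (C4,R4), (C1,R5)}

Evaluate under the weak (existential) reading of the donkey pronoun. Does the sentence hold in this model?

"it" takes "a rope" as antecedent — a donkey pronoun bound across the clause boundary.
Truth condition: for no (c,r) with packed(c,r) does inspected(c,r) hold.
Restrictor pairs — does the scope hold? (C1,R3):fails  (C1,R4):fails  (C1,R5):holds  (C3,R3):fails  (C3,R4):fails  (C4,R4):holds
Scope holds for 2 pair(s), so the sentence is false.

False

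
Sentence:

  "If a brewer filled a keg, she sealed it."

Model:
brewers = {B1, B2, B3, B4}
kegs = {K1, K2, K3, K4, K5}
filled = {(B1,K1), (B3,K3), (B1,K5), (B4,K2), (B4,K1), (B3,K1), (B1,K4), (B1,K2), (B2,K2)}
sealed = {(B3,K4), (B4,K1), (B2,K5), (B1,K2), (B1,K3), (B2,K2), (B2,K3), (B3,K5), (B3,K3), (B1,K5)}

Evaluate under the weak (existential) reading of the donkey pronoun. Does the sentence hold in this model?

"it" takes "a keg" as antecedent — a donkey pronoun bound across the clause boundary.
Weak reading: every brewer b with some filled-keg has at least one filled-keg k such that sealed(b,k).
Per brewer: B1:✓  B2:✓  B3:✓  B4:✓
Every brewer in the restrictor has a witness.

True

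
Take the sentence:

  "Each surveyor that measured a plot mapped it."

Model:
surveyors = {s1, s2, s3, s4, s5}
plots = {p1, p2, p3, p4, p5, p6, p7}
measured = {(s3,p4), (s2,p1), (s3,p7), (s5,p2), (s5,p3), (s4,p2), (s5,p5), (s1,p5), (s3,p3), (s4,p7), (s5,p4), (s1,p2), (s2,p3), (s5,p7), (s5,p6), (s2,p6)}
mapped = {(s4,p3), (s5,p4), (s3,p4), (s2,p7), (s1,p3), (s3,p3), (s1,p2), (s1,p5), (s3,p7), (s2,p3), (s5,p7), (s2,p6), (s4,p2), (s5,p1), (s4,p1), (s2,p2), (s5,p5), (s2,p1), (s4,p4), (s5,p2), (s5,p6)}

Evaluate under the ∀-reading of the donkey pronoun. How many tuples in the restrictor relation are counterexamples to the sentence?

2

"it" takes "a plot" as antecedent — a donkey pronoun bound across the clause boundary.
Strong reading: for every (s,p) with measured(s,p), mapped(s,p).
Restrictor pairs: (s1,p2) ✓  (s1,p5) ✓  (s2,p1) ✓  (s2,p3) ✓  (s2,p6) ✓  (s3,p3) ✓  (s3,p4) ✓  (s3,p7) ✓  (s4,p2) ✓  (s4,p7) ✗  (s5,p2) ✓  (s5,p3) ✗  (s5,p4) ✓  (s5,p5) ✓  (s5,p6) ✓  (s5,p7) ✓
Counterexamples (restrictor pairs failing the scope): 2.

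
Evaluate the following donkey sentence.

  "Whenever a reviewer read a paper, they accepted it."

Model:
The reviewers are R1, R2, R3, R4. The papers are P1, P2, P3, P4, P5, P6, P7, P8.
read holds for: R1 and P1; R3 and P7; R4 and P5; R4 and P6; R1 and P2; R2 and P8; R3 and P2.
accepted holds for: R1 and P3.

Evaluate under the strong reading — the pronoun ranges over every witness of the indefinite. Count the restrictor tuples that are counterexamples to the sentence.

"it" takes "a paper" as antecedent — a donkey pronoun bound across the clause boundary.
Strong reading: for every (r,p) with read(r,p), accepted(r,p).
Restrictor pairs: (R1,P1) ✗  (R1,P2) ✗  (R2,P8) ✗  (R3,P2) ✗  (R3,P7) ✗  (R4,P5) ✗  (R4,P6) ✗
Counterexamples (restrictor pairs failing the scope): 7.

7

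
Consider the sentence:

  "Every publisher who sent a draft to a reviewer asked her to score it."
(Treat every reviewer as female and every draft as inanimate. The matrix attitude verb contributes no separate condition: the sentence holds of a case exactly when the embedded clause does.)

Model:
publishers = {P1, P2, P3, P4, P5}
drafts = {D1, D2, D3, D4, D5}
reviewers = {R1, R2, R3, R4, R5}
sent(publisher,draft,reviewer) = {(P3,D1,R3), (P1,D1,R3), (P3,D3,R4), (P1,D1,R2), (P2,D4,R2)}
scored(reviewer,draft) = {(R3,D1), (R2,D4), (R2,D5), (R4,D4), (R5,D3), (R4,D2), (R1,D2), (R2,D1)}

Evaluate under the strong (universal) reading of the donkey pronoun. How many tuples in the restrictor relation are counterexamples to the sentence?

"her" takes "a reviewer" as antecedent and "it" takes "a draft"; both are donkey pronouns co-varying with the restrictor.
Strong reading: for every (p,d,r) with sent(p,d,r), scored(r,d).
Restrictor triples: (P1,D1,R2)→scored(R2,D1) ✓  (P1,D1,R3)→scored(R3,D1) ✓  (P2,D4,R2)→scored(R2,D4) ✓  (P3,D1,R3)→scored(R3,D1) ✓  (P3,D3,R4)→scored(R4,D3) ✗
Counterexamples (restrictor triples failing the scope): 1.

1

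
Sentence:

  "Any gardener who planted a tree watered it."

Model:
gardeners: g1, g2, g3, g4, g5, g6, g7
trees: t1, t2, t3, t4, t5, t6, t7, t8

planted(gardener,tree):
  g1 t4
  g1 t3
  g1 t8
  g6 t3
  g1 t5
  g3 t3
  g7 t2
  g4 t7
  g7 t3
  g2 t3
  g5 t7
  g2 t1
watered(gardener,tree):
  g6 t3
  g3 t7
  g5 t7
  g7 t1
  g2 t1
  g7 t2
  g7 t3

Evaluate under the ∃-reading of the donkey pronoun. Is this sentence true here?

"it" takes "a tree" as antecedent — a donkey pronoun bound across the clause boundary.
Weak reading: every gardener g with some planted-tree has at least one planted-tree t such that watered(g,t).
Per gardener: g1:✗  g2:✓  g3:✗  g4:✗  g5:✓  g6:✓  g7:✓
g1 has no witness among its planted-trees.

False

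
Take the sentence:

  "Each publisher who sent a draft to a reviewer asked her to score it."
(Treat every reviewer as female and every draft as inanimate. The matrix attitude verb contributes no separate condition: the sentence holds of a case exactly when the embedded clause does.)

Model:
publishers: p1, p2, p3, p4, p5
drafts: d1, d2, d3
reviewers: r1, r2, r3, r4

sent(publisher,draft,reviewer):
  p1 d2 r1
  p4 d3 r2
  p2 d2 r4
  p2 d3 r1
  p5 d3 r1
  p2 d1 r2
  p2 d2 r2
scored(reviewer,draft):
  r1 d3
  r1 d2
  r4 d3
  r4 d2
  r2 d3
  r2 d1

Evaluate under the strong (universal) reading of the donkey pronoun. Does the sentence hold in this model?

False

"her" takes "a reviewer" as antecedent and "it" takes "a draft"; both are donkey pronouns co-varying with the restrictor.
Strong reading: for every (p,d,r) with sent(p,d,r), scored(r,d).
Restrictor triples: (p1,d2,r1)→scored(r1,d2) ✓  (p2,d1,r2)→scored(r2,d1) ✓  (p2,d2,r2)→scored(r2,d2) ✗  (p2,d2,r4)→scored(r4,d2) ✓  (p2,d3,r1)→scored(r1,d3) ✓  (p4,d3,r2)→scored(r2,d3) ✓  (p5,d3,r1)→scored(r1,d3) ✓
Counterexample: (p2,d2,r2) — scored(r2,d2) does not hold.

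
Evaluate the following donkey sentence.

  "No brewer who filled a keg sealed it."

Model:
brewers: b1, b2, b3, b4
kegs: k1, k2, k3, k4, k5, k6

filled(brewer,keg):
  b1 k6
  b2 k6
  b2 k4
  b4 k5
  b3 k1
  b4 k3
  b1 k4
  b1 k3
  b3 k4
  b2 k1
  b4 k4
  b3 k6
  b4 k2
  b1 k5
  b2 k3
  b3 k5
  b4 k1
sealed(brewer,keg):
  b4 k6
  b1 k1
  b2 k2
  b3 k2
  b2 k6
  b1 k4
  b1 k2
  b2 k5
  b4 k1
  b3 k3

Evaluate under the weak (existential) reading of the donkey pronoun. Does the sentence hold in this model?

False

"it" takes "a keg" as antecedent — a donkey pronoun bound across the clause boundary.
Truth condition: for no (b,k) with filled(b,k) does sealed(b,k) hold.
Restrictor pairs — does the scope hold? (b1,k3):fails  (b1,k4):holds  (b1,k5):fails  (b1,k6):fails  (b2,k1):fails  (b2,k3):fails  (b2,k4):fails  (b2,k6):holds  (b3,k1):fails  (b3,k4):fails  (b3,k5):fails  (b3,k6):fails  (b4,k1):holds  (b4,k2):fails  (b4,k3):fails  (b4,k4):fails  (b4,k5):fails
Scope holds for 3 pair(s), so the sentence is false.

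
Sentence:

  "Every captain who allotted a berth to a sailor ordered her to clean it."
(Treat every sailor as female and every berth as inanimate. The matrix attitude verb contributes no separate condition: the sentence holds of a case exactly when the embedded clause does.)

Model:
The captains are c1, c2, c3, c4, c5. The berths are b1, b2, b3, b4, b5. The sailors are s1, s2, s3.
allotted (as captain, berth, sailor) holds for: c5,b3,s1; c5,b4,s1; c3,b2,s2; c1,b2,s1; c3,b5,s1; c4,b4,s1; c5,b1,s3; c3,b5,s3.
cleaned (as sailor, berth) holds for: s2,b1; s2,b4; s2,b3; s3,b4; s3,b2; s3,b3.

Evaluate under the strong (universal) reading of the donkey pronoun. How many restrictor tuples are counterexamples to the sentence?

"her" takes "a sailor" as antecedent and "it" takes "a berth"; both are donkey pronouns co-varying with the restrictor.
Strong reading: for every (c,b,s) with allotted(c,b,s), cleaned(s,b).
Restrictor triples: (c1,b2,s1)→cleaned(s1,b2) ✗  (c3,b2,s2)→cleaned(s2,b2) ✗  (c3,b5,s1)→cleaned(s1,b5) ✗  (c3,b5,s3)→cleaned(s3,b5) ✗  (c4,b4,s1)→cleaned(s1,b4) ✗  (c5,b1,s3)→cleaned(s3,b1) ✗  (c5,b3,s1)→cleaned(s1,b3) ✗  (c5,b4,s1)→cleaned(s1,b4) ✗
Counterexamples (restrictor triples failing the scope): 8.

8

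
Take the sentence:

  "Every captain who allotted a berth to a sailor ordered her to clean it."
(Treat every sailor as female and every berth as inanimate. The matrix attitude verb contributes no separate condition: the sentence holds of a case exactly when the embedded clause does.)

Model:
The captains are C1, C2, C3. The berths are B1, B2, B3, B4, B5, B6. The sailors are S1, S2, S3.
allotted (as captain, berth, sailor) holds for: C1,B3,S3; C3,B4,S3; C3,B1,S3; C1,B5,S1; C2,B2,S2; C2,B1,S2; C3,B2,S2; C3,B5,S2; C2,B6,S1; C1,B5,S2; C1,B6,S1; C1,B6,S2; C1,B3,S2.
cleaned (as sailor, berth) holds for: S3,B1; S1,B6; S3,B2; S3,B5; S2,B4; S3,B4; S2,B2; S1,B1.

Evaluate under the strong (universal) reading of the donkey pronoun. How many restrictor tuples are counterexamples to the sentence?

"her" takes "a sailor" as antecedent and "it" takes "a berth"; both are donkey pronouns co-varying with the restrictor.
Strong reading: for every (c,b,s) with allotted(c,b,s), cleaned(s,b).
Restrictor triples: (C1,B3,S2)→cleaned(S2,B3) ✗  (C1,B3,S3)→cleaned(S3,B3) ✗  (C1,B5,S1)→cleaned(S1,B5) ✗  (C1,B5,S2)→cleaned(S2,B5) ✗  (C1,B6,S1)→cleaned(S1,B6) ✓  (C1,B6,S2)→cleaned(S2,B6) ✗  (C2,B1,S2)→cleaned(S2,B1) ✗  (C2,B2,S2)→cleaned(S2,B2) ✓  (C2,B6,S1)→cleaned(S1,B6) ✓  (C3,B1,S3)→cleaned(S3,B1) ✓  (C3,B2,S2)→cleaned(S2,B2) ✓  (C3,B4,S3)→cleaned(S3,B4) ✓  (C3,B5,S2)→cleaned(S2,B5) ✗
Counterexamples (restrictor triples failing the scope): 7.

7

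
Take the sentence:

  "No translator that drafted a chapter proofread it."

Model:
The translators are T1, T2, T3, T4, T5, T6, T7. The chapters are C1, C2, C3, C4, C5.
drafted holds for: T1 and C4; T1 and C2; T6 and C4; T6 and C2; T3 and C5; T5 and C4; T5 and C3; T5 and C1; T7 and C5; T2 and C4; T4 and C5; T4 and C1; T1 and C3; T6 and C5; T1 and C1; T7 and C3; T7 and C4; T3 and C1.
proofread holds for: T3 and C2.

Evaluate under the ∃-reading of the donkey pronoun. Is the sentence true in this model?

True

"it" takes "a chapter" as antecedent — a donkey pronoun bound across the clause boundary.
Truth condition: for no (t,c) with drafted(t,c) does proofread(t,c) hold.
Restrictor pairs — does the scope hold? (T1,C1):fails  (T1,C2):fails  (T1,C3):fails  (T1,C4):fails  (T2,C4):fails  (T3,C1):fails  (T3,C5):fails  (T4,C1):fails  (T4,C5):fails  (T5,C1):fails  (T5,C3):fails  (T5,C4):fails  (T6,C2):fails  (T6,C4):fails  (T6,C5):fails  (T7,C3):fails  (T7,C4):fails  (T7,C5):fails
Scope holds for no restrictor pair, so the sentence is true.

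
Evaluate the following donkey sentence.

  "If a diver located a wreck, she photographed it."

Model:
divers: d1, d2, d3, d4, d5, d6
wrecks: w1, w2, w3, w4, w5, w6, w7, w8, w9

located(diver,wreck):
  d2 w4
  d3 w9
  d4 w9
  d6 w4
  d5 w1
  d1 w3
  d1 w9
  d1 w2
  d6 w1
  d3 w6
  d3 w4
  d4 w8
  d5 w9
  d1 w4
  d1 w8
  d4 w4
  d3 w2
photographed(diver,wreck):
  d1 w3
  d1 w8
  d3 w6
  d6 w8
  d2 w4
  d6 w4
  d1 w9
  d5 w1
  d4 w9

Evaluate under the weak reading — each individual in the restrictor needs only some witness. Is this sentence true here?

"it" takes "a wreck" as antecedent — a donkey pronoun bound across the clause boundary.
Weak reading: every diver d with some located-wreck has at least one located-wreck w such that photographed(d,w).
Per diver: d1:✓  d2:✓  d3:✓  d4:✓  d5:✓  d6:✓
Every diver in the restrictor has a witness.

True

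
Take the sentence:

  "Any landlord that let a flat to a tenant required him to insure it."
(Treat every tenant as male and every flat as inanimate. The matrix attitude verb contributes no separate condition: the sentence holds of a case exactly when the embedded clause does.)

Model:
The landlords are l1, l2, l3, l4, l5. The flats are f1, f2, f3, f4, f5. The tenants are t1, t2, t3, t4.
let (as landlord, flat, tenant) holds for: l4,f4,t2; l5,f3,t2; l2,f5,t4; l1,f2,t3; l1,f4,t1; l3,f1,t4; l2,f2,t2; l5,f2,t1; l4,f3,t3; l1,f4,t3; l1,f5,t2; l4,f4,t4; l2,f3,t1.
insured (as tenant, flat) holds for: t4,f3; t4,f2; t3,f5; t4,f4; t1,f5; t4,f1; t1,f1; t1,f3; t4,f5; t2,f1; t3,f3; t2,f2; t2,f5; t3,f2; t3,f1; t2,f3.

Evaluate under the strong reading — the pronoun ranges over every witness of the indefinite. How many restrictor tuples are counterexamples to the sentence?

"him" takes "a tenant" as antecedent and "it" takes "a flat"; both are donkey pronouns co-varying with the restrictor.
Strong reading: for every (l,f,t) with let(l,f,t), insured(t,f).
Restrictor triples: (l1,f2,t3)→insured(t3,f2) ✓  (l1,f4,t1)→insured(t1,f4) ✗  (l1,f4,t3)→insured(t3,f4) ✗  (l1,f5,t2)→insured(t2,f5) ✓  (l2,f2,t2)→insured(t2,f2) ✓  (l2,f3,t1)→insured(t1,f3) ✓  (l2,f5,t4)→insured(t4,f5) ✓  (l3,f1,t4)→insured(t4,f1) ✓  (l4,f3,t3)→insured(t3,f3) ✓  (l4,f4,t2)→insured(t2,f4) ✗  (l4,f4,t4)→insured(t4,f4) ✓  (l5,f2,t1)→insured(t1,f2) ✗  (l5,f3,t2)→insured(t2,f3) ✓
Counterexamples (restrictor triples failing the scope): 4.

4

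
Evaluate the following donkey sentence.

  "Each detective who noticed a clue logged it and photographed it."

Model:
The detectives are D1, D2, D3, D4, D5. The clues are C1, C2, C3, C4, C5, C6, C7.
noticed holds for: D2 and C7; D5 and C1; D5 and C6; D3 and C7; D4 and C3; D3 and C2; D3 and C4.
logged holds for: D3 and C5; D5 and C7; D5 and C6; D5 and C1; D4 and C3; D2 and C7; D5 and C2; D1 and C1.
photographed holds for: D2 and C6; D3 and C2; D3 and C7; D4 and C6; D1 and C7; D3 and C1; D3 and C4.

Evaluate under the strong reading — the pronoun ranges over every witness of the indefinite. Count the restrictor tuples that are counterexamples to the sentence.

7

"it" takes "a clue" as antecedent — a donkey pronoun bound across the clause boundary.
Strong reading: for every (d,c) with noticed(d,c), logged(d,c) ∧ photographed(d,c).
Restrictor pairs: (D2,C7) ✗  (D3,C2) ✗  (D3,C4) ✗  (D3,C7) ✗  (D4,C3) ✗  (D5,C1) ✗  (D5,C6) ✗
Counterexamples (restrictor pairs failing the scope): 7.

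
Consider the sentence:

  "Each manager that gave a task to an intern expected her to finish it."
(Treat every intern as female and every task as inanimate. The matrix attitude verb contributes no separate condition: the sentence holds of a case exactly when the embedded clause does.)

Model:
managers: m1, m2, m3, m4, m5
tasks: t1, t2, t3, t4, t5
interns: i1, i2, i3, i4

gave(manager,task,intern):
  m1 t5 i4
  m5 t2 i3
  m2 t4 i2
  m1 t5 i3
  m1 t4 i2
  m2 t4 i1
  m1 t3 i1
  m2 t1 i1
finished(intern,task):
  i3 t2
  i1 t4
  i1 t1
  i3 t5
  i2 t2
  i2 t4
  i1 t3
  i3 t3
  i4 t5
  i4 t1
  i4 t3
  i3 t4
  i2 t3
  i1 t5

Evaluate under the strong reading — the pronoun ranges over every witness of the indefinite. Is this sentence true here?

True

"her" takes "an intern" as antecedent and "it" takes "a task"; both are donkey pronouns co-varying with the restrictor.
Strong reading: for every (m,t,i) with gave(m,t,i), finished(i,t).
Restrictor triples: (m1,t3,i1)→finished(i1,t3) ✓  (m1,t4,i2)→finished(i2,t4) ✓  (m1,t5,i3)→finished(i3,t5) ✓  (m1,t5,i4)→finished(i4,t5) ✓  (m2,t1,i1)→finished(i1,t1) ✓  (m2,t4,i1)→finished(i1,t4) ✓  (m2,t4,i2)→finished(i2,t4) ✓  (m5,t2,i3)→finished(i3,t2) ✓
Every restrictor triple satisfies the scope.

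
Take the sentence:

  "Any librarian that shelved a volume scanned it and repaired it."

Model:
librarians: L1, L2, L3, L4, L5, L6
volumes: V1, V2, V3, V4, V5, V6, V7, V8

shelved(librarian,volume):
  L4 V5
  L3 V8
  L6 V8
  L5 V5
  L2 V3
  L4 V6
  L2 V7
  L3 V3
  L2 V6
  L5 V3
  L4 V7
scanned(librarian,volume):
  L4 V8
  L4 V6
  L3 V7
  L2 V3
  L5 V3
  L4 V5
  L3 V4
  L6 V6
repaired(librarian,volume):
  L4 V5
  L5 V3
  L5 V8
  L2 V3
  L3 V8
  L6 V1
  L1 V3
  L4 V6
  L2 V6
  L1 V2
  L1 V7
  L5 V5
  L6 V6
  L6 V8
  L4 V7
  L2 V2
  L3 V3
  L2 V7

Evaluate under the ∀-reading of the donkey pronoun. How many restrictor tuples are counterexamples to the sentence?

"it" takes "a volume" as antecedent — a donkey pronoun bound across the clause boundary.
Strong reading: for every (l,v) with shelved(l,v), scanned(l,v) ∧ repaired(l,v).
Restrictor pairs: (L2,V3) ✓  (L2,V6) ✗  (L2,V7) ✗  (L3,V3) ✗  (L3,V8) ✗  (L4,V5) ✓  (L4,V6) ✓  (L4,V7) ✗  (L5,V3) ✓  (L5,V5) ✗  (L6,V8) ✗
Counterexamples (restrictor pairs failing the scope): 7.

7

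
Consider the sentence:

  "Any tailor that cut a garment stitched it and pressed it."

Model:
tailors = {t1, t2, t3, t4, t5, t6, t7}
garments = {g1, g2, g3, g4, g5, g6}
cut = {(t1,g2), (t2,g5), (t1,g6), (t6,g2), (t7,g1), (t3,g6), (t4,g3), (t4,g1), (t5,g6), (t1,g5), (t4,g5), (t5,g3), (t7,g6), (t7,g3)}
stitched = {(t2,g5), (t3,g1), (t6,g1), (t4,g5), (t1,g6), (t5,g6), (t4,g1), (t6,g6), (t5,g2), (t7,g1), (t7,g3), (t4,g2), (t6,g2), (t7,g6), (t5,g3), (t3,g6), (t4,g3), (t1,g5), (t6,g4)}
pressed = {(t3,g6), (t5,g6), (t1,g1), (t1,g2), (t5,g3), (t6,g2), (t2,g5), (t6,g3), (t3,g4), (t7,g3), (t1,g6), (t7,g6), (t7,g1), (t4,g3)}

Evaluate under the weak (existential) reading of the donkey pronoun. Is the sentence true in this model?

True

"it" takes "a garment" as antecedent — a donkey pronoun bound across the clause boundary.
Weak reading: every tailor t with some cut-garment has at least one cut-garment g such that stitched(t,g) ∧ pressed(t,g).
Per tailor: t1:✓  t2:✓  t3:✓  t4:✓  t5:✓  t6:✓  t7:✓
Every tailor in the restrictor has a witness.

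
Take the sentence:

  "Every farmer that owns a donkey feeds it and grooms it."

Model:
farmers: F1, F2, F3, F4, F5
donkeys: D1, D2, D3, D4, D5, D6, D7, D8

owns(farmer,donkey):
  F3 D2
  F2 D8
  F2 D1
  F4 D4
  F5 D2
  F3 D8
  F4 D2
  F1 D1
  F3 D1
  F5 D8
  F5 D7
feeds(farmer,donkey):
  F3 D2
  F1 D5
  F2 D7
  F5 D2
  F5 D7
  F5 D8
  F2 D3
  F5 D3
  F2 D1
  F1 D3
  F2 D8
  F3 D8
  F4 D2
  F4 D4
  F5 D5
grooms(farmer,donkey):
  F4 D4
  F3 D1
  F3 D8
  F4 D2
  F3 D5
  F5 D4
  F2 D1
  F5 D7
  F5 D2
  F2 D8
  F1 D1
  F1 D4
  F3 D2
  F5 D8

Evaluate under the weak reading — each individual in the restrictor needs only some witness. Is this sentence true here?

False

"it" takes "a donkey" as antecedent — a donkey pronoun bound across the clause boundary.
Weak reading: every farmer f with some owns-donkey has at least one owns-donkey d such that feeds(f,d) ∧ grooms(f,d).
Per farmer: F1:✗  F2:✓  F3:✓  F4:✓  F5:✓
F1 has no witness among its owns-donkeys.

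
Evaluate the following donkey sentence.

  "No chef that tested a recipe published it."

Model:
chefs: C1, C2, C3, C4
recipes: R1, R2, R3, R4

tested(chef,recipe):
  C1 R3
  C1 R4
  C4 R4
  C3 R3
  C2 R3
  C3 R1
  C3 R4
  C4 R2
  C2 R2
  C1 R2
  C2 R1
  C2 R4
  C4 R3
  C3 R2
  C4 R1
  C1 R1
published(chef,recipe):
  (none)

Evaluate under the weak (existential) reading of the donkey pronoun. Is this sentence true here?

"it" takes "a recipe" as antecedent — a donkey pronoun bound across the clause boundary.
Truth condition: for no (c,r) with tested(c,r) does published(c,r) hold.
Restrictor pairs — does the scope hold? (C1,R1):fails  (C1,R2):fails  (C1,R3):fails  (C1,R4):fails  (C2,R1):fails  (C2,R2):fails  (C2,R3):fails  (C2,R4):fails  (C3,R1):fails  (C3,R2):fails  (C3,R3):fails  (C3,R4):fails  (C4,R1):fails  (C4,R2):fails  (C4,R3):fails  (C4,R4):fails
Scope holds for no restrictor pair, so the sentence is true.

True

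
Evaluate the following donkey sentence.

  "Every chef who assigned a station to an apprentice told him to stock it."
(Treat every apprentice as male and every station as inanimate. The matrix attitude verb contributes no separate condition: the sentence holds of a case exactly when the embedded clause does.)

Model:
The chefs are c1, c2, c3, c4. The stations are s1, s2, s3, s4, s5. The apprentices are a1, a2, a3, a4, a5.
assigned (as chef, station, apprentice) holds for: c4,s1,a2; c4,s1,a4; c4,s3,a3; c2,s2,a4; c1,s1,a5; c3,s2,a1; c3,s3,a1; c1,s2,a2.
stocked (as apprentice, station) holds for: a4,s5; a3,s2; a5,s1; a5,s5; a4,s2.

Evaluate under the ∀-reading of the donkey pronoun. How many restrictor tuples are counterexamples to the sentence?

6

"him" takes "an apprentice" as antecedent and "it" takes "a station"; both are donkey pronouns co-varying with the restrictor.
Strong reading: for every (c,s,a) with assigned(c,s,a), stocked(a,s).
Restrictor triples: (c1,s1,a5)→stocked(a5,s1) ✓  (c1,s2,a2)→stocked(a2,s2) ✗  (c2,s2,a4)→stocked(a4,s2) ✓  (c3,s2,a1)→stocked(a1,s2) ✗  (c3,s3,a1)→stocked(a1,s3) ✗  (c4,s1,a2)→stocked(a2,s1) ✗  (c4,s1,a4)→stocked(a4,s1) ✗  (c4,s3,a3)→stocked(a3,s3) ✗
Counterexamples (restrictor triples failing the scope): 6.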